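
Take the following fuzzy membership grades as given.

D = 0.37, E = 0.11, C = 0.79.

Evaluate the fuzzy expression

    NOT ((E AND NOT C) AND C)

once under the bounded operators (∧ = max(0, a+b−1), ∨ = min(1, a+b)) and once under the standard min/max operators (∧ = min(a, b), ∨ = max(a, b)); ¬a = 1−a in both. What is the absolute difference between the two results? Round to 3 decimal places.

Under bounded:
  NOT C = 1 − 0.79 = 0.21
  E AND NOT C = max(0, a+b−1) on (0.11, 0.21) = 0.00
  (E AND NOT C) AND C = max(0, a+b−1) on (0.00, 0.79) = 0.00
  NOT ((E AND NOT C) AND C) = 1 − 0.00 = 1.00
  → value = 1.0000
Under standard min/max:
  NOT C = 1 − 0.79 = 0.21
  E AND NOT C = min(a, b) on (0.11, 0.21) = 0.11
  (E AND NOT C) AND C = min(a, b) on (0.11, 0.79) = 0.11
  NOT ((E AND NOT C) AND C) = 1 − 0.11 = 0.89
  → value = 0.8900
|1.0000 − 0.8900| = 0.110

0.110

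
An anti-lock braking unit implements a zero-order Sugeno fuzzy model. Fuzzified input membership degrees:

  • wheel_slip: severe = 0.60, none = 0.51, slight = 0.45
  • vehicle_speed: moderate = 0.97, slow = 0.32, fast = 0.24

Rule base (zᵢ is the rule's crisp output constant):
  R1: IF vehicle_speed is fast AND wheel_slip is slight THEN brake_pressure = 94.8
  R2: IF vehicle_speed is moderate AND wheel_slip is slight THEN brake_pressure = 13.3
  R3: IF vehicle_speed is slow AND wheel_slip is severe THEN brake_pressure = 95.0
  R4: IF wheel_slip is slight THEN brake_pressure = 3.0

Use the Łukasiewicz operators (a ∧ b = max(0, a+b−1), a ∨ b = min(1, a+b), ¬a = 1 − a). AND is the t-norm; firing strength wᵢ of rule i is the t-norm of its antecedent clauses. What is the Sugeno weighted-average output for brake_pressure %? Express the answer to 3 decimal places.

R1 (z=94.8): fast=0.24, slight=0.45; AND[max(0, a+b−1)] → w = 0.00
R2 (z=13.3): moderate=0.97, slight=0.45; AND[max(0, a+b−1)] → w = 0.42
R3 (z=95.0): slow=0.32, severe=0.60; AND[max(0, a+b−1)] → w = 0.00
R4 (z=3.0): slight=0.45 → w = 0.45
Weighted average = (0.00·94.8 + 0.42·13.3 + 0.00·95.0 + 0.45·3.0) / (0.00 + 0.42 + 0.00 + 0.45)
  = 6.9360 / 0.8700 = 7.972

7.972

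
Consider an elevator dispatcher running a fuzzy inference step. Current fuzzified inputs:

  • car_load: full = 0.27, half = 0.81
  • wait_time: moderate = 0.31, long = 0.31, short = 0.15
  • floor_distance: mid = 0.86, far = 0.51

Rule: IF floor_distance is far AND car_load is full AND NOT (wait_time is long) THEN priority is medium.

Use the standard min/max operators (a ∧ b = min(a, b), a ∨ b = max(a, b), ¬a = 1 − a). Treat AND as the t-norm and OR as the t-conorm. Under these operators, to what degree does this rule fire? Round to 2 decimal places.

0.27

firing strength: far=0.51, full=0.27, ¬long=1−0.31=0.69; AND[min(a, b)] → w = 0.27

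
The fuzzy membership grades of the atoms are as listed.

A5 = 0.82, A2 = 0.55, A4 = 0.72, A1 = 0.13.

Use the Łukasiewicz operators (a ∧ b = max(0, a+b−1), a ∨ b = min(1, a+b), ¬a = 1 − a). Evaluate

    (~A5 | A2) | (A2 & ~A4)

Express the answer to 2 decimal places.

0.73

~A5 = 1 − 0.82 = 0.18
~A5 | A2 = min(1, a+b) on (0.18, 0.55) = 0.73
~A4 = 1 − 0.72 = 0.28
A2 & ~A4 = max(0, a+b−1) on (0.55, 0.28) = 0.00
(~A5 | A2) | (A2 & ~A4) = min(1, a+b) on (0.73, 0.00) = 0.73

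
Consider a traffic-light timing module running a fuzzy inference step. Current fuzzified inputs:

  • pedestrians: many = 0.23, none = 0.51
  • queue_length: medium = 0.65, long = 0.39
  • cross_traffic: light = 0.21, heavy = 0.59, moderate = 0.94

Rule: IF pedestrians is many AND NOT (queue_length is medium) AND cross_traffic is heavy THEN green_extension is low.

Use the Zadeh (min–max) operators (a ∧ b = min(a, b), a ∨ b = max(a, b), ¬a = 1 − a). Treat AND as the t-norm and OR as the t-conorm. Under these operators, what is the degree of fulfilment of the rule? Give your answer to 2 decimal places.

0.23

firing strength: many=0.23, ¬medium=1−0.65=0.35, heavy=0.59; AND[min(a, b)] → w = 0.23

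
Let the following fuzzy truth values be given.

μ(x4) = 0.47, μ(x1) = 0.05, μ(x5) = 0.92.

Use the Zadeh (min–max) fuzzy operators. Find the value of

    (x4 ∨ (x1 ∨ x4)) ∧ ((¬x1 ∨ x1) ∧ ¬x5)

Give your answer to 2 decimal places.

x1 ∨ x4 = max(a, b) on (0.05, 0.47) = 0.47
x4 ∨ (x1 ∨ x4) = max(a, b) on (0.47, 0.47) = 0.47
¬x1 = 1 − 0.05 = 0.95
¬x1 ∨ x1 = max(a, b) on (0.95, 0.05) = 0.95
¬x5 = 1 − 0.92 = 0.08
(¬x1 ∨ x1) ∧ ¬x5 = min(a, b) on (0.95, 0.08) = 0.08
(x4 ∨ (x1 ∨ x4)) ∧ ((¬x1 ∨ x1) ∧ ¬x5) = min(a, b) on (0.47, 0.08) = 0.08

0.08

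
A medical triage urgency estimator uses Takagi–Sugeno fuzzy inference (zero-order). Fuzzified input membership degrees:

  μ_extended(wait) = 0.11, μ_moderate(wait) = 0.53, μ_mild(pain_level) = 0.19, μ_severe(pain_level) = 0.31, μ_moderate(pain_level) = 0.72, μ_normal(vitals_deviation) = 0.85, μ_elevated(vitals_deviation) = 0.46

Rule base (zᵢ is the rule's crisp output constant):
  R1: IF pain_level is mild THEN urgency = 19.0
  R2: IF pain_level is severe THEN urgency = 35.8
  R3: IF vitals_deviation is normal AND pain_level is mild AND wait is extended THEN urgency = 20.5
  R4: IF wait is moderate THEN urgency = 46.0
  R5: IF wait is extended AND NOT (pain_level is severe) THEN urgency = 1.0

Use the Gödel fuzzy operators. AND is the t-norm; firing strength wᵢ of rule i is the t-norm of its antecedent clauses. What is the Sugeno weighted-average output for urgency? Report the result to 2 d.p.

33.16

R1 (z=19.0): mild=0.19 → w = 0.19
R2 (z=35.8): severe=0.31 → w = 0.31
R3 (z=20.5): normal=0.85, mild=0.19, extended=0.11; AND[min(a, b)] → w = 0.11
R4 (z=46.0): moderate=0.53 → w = 0.53
R5 (z=1.0): extended=0.11, ¬severe=1−0.31=0.69; AND[min(a, b)] → w = 0.11
Weighted average = (0.19·19.0 + 0.31·35.8 + 0.11·20.5 + 0.53·46.0 + 0.11·1.0) / (0.19 + 0.31 + 0.11 + 0.53 + 0.11)
  = 41.4530 / 1.2500 = 33.16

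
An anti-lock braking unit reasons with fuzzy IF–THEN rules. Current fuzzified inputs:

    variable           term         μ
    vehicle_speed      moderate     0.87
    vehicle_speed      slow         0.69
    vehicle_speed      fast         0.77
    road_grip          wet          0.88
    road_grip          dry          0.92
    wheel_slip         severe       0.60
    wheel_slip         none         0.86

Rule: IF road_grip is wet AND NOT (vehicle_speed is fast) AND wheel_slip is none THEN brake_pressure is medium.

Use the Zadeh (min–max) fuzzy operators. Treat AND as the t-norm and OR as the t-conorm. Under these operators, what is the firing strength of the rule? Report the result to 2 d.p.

firing strength: wet=0.88, ¬fast=1−0.77=0.23, none=0.86; AND[min(a, b)] → w = 0.23

0.23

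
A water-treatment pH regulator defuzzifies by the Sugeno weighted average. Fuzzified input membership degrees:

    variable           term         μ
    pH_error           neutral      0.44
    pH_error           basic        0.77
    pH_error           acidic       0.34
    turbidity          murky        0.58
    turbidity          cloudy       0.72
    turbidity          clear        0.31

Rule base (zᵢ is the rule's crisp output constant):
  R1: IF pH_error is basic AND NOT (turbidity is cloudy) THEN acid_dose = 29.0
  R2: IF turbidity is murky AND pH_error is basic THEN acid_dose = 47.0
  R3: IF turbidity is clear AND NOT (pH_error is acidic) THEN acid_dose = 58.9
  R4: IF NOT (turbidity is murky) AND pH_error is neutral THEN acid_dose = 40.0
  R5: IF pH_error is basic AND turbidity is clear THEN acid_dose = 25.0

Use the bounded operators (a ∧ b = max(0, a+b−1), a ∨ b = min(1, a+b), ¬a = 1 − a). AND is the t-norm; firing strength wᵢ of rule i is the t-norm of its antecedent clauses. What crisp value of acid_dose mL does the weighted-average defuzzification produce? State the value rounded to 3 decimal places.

R1 (z=29.0): basic=0.77, ¬cloudy=1−0.72=0.28; AND[max(0, a+b−1)] → w = 0.05
R2 (z=47.0): murky=0.58, basic=0.77; AND[max(0, a+b−1)] → w = 0.35
R3 (z=58.9): clear=0.31, ¬acidic=1−0.34=0.66; AND[max(0, a+b−1)] → w = 0.00
R4 (z=40.0): ¬murky=1−0.58=0.42, neutral=0.44; AND[max(0, a+b−1)] → w = 0.00
R5 (z=25.0): basic=0.77, clear=0.31; AND[max(0, a+b−1)] → w = 0.08
Weighted average = (0.05·29.0 + 0.35·47.0 + 0.00·58.9 + 0.00·40.0 + 0.08·25.0) / (0.05 + 0.35 + 0.00 + 0.00 + 0.08)
  = 19.9000 / 0.4800 = 41.458

41.458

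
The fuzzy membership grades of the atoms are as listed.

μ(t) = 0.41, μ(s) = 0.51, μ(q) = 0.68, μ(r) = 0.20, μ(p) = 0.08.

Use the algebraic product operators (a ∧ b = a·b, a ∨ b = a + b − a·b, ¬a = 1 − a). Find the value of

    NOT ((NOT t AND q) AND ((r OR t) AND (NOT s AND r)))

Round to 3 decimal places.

0.979

NOT t = 1 − 0.4100 = 0.5900
NOT t AND q = a·b on (0.5900, 0.6800) = 0.4012
r OR t = a + b − a·b on (0.2000, 0.4100) = 0.5280
NOT s = 1 − 0.5100 = 0.4900
NOT s AND r = a·b on (0.4900, 0.2000) = 0.0980
(r OR t) AND (NOT s AND r) = a·b on (0.5280, 0.0980) = 0.0517
(NOT t AND q) AND ((r OR t) AND (NOT s AND r)) = a·b on (0.4012, 0.0517) = 0.0208
NOT ((NOT t AND q) AND ((r OR t) AND (NOT s AND r))) = 1 − 0.0208 = 0.9792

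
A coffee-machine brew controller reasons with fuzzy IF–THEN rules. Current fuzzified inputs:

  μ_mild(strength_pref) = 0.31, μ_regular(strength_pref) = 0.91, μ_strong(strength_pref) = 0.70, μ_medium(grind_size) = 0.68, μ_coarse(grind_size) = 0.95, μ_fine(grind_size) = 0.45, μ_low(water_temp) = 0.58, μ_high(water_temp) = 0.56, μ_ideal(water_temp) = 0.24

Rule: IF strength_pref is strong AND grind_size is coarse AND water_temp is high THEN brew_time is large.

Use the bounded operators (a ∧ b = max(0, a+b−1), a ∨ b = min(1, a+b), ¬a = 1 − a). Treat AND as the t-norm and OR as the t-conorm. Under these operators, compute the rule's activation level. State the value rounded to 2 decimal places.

0.21

firing strength: strong=0.70, coarse=0.95, high=0.56; AND[max(0, a+b−1)] → w = 0.21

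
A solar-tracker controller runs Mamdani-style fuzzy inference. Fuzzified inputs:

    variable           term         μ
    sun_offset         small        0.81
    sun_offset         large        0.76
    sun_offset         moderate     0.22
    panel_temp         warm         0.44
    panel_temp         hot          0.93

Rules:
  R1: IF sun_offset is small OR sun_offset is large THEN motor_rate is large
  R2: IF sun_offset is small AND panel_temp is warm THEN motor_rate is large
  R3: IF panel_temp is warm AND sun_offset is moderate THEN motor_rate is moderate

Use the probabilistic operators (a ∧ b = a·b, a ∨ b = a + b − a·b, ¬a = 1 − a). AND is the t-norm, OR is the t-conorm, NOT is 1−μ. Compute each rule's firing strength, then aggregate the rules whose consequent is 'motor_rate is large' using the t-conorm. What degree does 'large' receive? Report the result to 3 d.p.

R1: small=0.81, large=0.76; OR[a + b − a·b] → w = 0.9544
R2: small=0.81, warm=0.44; AND[a·b] → w = 0.3564
R3: warm=0.44, moderate=0.22; AND[a·b] → w = 0.0968
Rules with consequent 'large': {R1, R2} → strengths 0.9544, 0.3564
Aggregate via t-conorm [a + b − a·b]: 0.9707

0.971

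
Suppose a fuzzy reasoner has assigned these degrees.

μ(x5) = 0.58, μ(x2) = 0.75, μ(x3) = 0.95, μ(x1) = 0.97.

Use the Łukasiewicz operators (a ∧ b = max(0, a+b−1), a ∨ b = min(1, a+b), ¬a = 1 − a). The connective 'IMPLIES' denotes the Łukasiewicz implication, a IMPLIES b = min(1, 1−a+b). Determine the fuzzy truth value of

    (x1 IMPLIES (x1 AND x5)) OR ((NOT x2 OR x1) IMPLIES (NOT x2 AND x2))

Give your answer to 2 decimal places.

x1 AND x5 = max(0, a+b−1) on (0.97, 0.58) = 0.55
x1 IMPLIES (x1 AND x5)  [Łukasiewicz: min(1, 1−a+b)] with a=0.97, b=0.55 → 0.58
NOT x2 = 1 − 0.75 = 0.25
NOT x2 OR x1 = min(1, a+b) on (0.25, 0.97) = 1.00
NOT x2 = 1 − 0.75 = 0.25
NOT x2 AND x2 = max(0, a+b−1) on (0.25, 0.75) = 0.00
(NOT x2 OR x1) IMPLIES (NOT x2 AND x2)  [Łukasiewicz: min(1, 1−a+b)] with a=1.00, b=0.00 → 0.00
(x1 IMPLIES (x1 AND x5)) OR ((NOT x2 OR x1) IMPLIES (NOT x2 AND x2)) = min(1, a+b) on (0.58, 0.00) = 0.58

0.58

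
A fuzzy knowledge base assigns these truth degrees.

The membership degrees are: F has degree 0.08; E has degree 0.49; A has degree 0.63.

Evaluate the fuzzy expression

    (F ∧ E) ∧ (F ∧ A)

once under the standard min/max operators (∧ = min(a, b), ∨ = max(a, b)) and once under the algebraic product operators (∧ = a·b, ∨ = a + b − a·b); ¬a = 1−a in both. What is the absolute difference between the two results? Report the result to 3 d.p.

Under standard min/max:
  F ∧ E = min(a, b) on (0.08, 0.49) = 0.08
  F ∧ A = min(a, b) on (0.08, 0.63) = 0.08
  (F ∧ E) ∧ (F ∧ A) = min(a, b) on (0.08, 0.08) = 0.08
  → value = 0.0800
Under algebraic product:
  F ∧ E = a·b on (0.0800, 0.4900) = 0.0392
  F ∧ A = a·b on (0.0800, 0.6300) = 0.0504
  (F ∧ E) ∧ (F ∧ A) = a·b on (0.0392, 0.0504) = 0.0020
  → value = 0.0020
|0.0800 − 0.0020| = 0.078

0.078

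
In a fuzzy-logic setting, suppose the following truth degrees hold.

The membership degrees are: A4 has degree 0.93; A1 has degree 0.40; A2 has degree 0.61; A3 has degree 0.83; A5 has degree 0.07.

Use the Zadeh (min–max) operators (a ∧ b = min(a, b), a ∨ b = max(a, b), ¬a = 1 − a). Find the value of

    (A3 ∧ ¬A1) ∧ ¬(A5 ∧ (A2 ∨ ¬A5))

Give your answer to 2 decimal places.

0.60

¬A1 = 1 − 0.40 = 0.60
A3 ∧ ¬A1 = min(a, b) on (0.83, 0.60) = 0.60
¬A5 = 1 − 0.07 = 0.93
A2 ∨ ¬A5 = max(a, b) on (0.61, 0.93) = 0.93
A5 ∧ (A2 ∨ ¬A5) = min(a, b) on (0.07, 0.93) = 0.07
¬(A5 ∧ (A2 ∨ ¬A5)) = 1 − 0.07 = 0.93
(A3 ∧ ¬A1) ∧ ¬(A5 ∧ (A2 ∨ ¬A5)) = min(a, b) on (0.60, 0.93) = 0.60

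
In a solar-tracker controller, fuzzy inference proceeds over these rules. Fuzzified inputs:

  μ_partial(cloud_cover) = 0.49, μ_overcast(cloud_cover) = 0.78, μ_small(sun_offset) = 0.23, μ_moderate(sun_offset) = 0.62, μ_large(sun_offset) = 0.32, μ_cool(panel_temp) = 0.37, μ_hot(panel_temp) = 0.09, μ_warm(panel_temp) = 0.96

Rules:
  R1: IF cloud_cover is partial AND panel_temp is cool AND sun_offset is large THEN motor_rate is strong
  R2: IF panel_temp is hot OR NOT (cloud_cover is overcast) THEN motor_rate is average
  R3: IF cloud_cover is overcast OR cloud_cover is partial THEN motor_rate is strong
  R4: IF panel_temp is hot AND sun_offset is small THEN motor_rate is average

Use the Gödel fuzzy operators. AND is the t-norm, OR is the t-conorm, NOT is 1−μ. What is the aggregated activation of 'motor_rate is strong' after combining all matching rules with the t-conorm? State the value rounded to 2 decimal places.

R1: partial=0.49, cool=0.37, large=0.32; AND[min(a, b)] → w = 0.32
R2: hot=0.09, ¬overcast=1−0.78=0.22; OR[max(a, b)] → w = 0.22
R3: overcast=0.78, partial=0.49; OR[max(a, b)] → w = 0.78
R4: hot=0.09, small=0.23; AND[min(a, b)] → w = 0.09
Rules with consequent 'strong': {R1, R3} → strengths 0.32, 0.78
Aggregate via t-conorm [max(a, b)]: 0.78

0.78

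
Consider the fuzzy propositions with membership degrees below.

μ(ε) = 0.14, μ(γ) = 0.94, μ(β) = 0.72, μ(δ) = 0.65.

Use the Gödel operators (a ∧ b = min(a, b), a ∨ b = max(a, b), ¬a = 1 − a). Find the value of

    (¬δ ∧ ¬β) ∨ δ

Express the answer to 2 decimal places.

0.65

¬δ = 1 − 0.65 = 0.35
¬β = 1 − 0.72 = 0.28
¬δ ∧ ¬β = min(a, b) on (0.35, 0.28) = 0.28
(¬δ ∧ ¬β) ∨ δ = max(a, b) on (0.28, 0.65) = 0.65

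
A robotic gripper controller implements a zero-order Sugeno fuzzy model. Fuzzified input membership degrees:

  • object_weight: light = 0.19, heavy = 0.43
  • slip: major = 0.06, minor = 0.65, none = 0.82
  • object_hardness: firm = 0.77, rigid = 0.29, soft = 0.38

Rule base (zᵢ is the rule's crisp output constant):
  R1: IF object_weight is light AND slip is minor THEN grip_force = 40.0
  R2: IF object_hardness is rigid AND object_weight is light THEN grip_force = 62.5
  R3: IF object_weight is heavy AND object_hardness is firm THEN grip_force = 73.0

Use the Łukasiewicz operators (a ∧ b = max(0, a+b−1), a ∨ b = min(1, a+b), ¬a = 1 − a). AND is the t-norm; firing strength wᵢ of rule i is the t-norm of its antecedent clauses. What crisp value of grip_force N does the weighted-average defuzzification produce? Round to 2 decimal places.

73.00

R1 (z=40.0): light=0.19, minor=0.65; AND[max(0, a+b−1)] → w = 0.00
R2 (z=62.5): rigid=0.29, light=0.19; AND[max(0, a+b−1)] → w = 0.00
R3 (z=73.0): heavy=0.43, firm=0.77; AND[max(0, a+b−1)] → w = 0.20
Weighted average = (0.00·40.0 + 0.00·62.5 + 0.20·73.0) / (0.00 + 0.00 + 0.20)
  = 14.6000 / 0.2000 = 73.00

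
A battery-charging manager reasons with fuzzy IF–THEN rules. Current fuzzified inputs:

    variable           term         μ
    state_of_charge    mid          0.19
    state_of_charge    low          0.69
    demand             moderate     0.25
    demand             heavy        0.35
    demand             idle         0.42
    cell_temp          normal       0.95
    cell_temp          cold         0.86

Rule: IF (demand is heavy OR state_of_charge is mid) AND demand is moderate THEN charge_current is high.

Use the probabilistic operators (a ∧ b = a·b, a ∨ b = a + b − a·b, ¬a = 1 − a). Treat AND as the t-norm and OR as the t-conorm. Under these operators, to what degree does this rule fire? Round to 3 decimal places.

firing strength: (heavy=0.35 OR mid=0.19) = 0.4735; AND[a·b] with moderate=0.25 → w = 0.1184

0.118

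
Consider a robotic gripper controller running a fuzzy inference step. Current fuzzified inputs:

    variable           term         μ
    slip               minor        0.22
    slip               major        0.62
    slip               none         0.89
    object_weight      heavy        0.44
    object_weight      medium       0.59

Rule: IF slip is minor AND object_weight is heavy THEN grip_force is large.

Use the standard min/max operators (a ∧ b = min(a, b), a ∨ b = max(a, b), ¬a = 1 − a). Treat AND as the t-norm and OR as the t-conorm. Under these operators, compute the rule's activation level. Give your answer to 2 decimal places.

0.22

firing strength: minor=0.22, heavy=0.44; AND[min(a, b)] → w = 0.22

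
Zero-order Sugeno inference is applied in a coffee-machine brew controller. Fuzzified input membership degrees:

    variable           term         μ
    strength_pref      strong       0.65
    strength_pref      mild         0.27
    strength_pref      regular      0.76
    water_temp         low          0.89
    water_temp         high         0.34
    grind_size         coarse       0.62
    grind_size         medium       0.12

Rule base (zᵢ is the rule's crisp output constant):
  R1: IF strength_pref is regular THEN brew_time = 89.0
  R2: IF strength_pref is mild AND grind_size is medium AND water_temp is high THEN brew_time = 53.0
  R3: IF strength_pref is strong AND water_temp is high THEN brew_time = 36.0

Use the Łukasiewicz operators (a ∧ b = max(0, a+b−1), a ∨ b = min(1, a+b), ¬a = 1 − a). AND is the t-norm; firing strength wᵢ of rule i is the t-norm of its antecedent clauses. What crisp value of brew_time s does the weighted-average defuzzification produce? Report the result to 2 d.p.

89.00

R1 (z=89.0): regular=0.76 → w = 0.76
R2 (z=53.0): mild=0.27, medium=0.12, high=0.34; AND[max(0, a+b−1)] → w = 0.00
R3 (z=36.0): strong=0.65, high=0.34; AND[max(0, a+b−1)] → w = 0.00
Weighted average = (0.76·89.0 + 0.00·53.0 + 0.00·36.0) / (0.76 + 0.00 + 0.00)
  = 67.6400 / 0.7600 = 89.00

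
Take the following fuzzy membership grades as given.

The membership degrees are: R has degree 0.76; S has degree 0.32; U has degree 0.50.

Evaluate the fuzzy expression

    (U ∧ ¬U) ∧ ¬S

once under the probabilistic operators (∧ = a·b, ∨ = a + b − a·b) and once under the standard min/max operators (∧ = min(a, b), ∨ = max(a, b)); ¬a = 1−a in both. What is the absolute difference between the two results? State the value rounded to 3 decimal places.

0.330

Under probabilistic:
  ¬U = 1 − 0.5000 = 0.5000
  U ∧ ¬U = a·b on (0.5000, 0.5000) = 0.2500
  ¬S = 1 − 0.3200 = 0.6800
  (U ∧ ¬U) ∧ ¬S = a·b on (0.2500, 0.6800) = 0.1700
  → value = 0.1700
Under standard min/max:
  ¬U = 1 − 0.50 = 0.50
  U ∧ ¬U = min(a, b) on (0.50, 0.50) = 0.50
  ¬S = 1 − 0.32 = 0.68
  (U ∧ ¬U) ∧ ¬S = min(a, b) on (0.50, 0.68) = 0.50
  → value = 0.5000
|0.1700 − 0.5000| = 0.330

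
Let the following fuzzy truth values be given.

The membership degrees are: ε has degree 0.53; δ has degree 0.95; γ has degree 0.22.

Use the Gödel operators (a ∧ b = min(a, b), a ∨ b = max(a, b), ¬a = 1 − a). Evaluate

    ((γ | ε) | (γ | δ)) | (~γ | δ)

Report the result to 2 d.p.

0.95

γ | ε = max(a, b) on (0.22, 0.53) = 0.53
γ | δ = max(a, b) on (0.22, 0.95) = 0.95
(γ | ε) | (γ | δ) = max(a, b) on (0.53, 0.95) = 0.95
~γ = 1 − 0.22 = 0.78
~γ | δ = max(a, b) on (0.78, 0.95) = 0.95
((γ | ε) | (γ | δ)) | (~γ | δ) = max(a, b) on (0.95, 0.95) = 0.95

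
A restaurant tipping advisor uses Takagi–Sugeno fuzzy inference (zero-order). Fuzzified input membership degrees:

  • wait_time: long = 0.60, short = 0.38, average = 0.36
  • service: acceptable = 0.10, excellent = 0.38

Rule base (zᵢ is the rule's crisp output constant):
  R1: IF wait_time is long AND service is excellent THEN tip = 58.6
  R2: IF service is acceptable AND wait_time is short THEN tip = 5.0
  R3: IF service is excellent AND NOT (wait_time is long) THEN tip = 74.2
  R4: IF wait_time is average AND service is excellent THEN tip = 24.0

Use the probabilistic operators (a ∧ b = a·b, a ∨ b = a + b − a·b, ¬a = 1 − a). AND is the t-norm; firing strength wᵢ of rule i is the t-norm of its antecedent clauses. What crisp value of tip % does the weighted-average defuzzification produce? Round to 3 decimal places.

50.671

R1 (z=58.6): long=0.60, excellent=0.38; AND[a·b] → w = 0.2280
R2 (z=5.0): acceptable=0.10, short=0.38; AND[a·b] → w = 0.0380
R3 (z=74.2): excellent=0.38, ¬long=1−0.60=0.40; AND[a·b] → w = 0.1520
R4 (z=24.0): average=0.36, excellent=0.38; AND[a·b] → w = 0.1368
Weighted average = (0.2280·58.6 + 0.0380·5.0 + 0.1520·74.2 + 0.1368·24.0) / (0.2280 + 0.0380 + 0.1520 + 0.1368)
  = 28.1124 / 0.5548 = 50.671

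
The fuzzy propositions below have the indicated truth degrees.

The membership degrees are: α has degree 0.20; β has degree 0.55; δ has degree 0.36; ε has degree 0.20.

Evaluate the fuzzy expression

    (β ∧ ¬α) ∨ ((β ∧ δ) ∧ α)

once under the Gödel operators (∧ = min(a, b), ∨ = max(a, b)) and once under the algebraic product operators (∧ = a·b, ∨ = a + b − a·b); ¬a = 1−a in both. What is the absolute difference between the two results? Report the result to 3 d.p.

0.088

Under Gödel:
  ¬α = 1 − 0.20 = 0.80
  β ∧ ¬α = min(a, b) on (0.55, 0.80) = 0.55
  β ∧ δ = min(a, b) on (0.55, 0.36) = 0.36
  (β ∧ δ) ∧ α = min(a, b) on (0.36, 0.20) = 0.20
  (β ∧ ¬α) ∨ ((β ∧ δ) ∧ α) = max(a, b) on (0.55, 0.20) = 0.55
  → value = 0.5500
Under algebraic product:
  ¬α = 1 − 0.2000 = 0.8000
  β ∧ ¬α = a·b on (0.5500, 0.8000) = 0.4400
  β ∧ δ = a·b on (0.5500, 0.3600) = 0.1980
  (β ∧ δ) ∧ α = a·b on (0.1980, 0.2000) = 0.0396
  (β ∧ ¬α) ∨ ((β ∧ δ) ∧ α) = a + b − a·b on (0.4400, 0.0396) = 0.4622
  → value = 0.4622
|0.5500 − 0.4622| = 0.088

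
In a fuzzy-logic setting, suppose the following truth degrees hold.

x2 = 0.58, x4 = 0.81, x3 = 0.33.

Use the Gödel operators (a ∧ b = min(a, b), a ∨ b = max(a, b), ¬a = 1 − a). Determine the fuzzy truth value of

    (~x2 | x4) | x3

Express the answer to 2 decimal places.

~x2 = 1 − 0.58 = 0.42
~x2 | x4 = max(a, b) on (0.42, 0.81) = 0.81
(~x2 | x4) | x3 = max(a, b) on (0.81, 0.33) = 0.81

0.81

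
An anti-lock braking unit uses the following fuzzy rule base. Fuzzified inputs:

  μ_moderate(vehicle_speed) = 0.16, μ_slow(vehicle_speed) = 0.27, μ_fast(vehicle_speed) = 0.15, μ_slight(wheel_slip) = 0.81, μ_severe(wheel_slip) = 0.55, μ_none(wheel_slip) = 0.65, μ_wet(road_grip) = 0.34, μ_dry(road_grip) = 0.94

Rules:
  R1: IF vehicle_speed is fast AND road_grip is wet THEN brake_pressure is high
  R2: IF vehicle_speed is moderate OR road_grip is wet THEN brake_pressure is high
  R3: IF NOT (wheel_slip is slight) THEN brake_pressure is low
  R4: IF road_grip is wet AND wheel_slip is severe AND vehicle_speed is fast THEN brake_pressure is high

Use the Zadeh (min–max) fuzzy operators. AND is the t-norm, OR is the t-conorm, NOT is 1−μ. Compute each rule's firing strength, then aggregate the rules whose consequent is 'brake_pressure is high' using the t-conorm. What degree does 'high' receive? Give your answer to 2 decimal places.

R1: fast=0.15, wet=0.34; AND[min(a, b)] → w = 0.15
R2: moderate=0.16, wet=0.34; OR[max(a, b)] → w = 0.34
R3: ¬slight=1−0.81=0.19 → w = 0.19
R4: wet=0.34, severe=0.55, fast=0.15; AND[min(a, b)] → w = 0.15
Rules with consequent 'high': {R1, R2, R4} → strengths 0.15, 0.34, 0.15
Aggregate via t-conorm [max(a, b)]: 0.34

0.34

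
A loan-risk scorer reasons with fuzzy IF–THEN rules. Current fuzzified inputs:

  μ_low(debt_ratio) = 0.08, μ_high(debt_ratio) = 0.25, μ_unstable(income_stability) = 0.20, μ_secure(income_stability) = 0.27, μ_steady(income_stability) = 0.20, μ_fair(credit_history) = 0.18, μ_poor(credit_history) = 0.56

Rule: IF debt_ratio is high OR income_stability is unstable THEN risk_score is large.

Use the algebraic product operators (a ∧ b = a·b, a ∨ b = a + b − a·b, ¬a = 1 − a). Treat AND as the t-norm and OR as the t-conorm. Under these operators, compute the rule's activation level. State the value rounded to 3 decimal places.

firing strength: high=0.25, unstable=0.20; OR[a + b − a·b] → w = 0.4000

0.400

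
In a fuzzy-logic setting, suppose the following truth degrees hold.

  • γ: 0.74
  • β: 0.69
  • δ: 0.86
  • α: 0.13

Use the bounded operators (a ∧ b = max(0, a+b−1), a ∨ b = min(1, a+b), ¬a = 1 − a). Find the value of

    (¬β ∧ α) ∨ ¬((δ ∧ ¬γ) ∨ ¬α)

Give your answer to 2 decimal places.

¬β = 1 − 0.69 = 0.31
¬β ∧ α = max(0, a+b−1) on (0.31, 0.13) = 0.00
¬γ = 1 − 0.74 = 0.26
δ ∧ ¬γ = max(0, a+b−1) on (0.86, 0.26) = 0.12
¬α = 1 − 0.13 = 0.87
(δ ∧ ¬γ) ∨ ¬α = min(1, a+b) on (0.12, 0.87) = 0.99
¬((δ ∧ ¬γ) ∨ ¬α) = 1 − 0.99 = 0.01
(¬β ∧ α) ∨ ¬((δ ∧ ¬γ) ∨ ¬α) = min(1, a+b) on (0.00, 0.01) = 0.01

0.01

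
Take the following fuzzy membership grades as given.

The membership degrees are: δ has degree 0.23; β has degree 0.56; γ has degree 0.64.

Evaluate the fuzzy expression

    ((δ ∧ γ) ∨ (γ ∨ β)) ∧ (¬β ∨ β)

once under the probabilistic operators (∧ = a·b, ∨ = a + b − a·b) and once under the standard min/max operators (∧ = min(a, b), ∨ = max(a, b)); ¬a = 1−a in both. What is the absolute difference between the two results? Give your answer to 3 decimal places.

0.092

Under probabilistic:
  δ ∧ γ = a·b on (0.2300, 0.6400) = 0.1472
  γ ∨ β = a + b − a·b on (0.6400, 0.5600) = 0.8416
  (δ ∧ γ) ∨ (γ ∨ β) = a + b − a·b on (0.1472, 0.8416) = 0.8649
  ¬β = 1 − 0.5600 = 0.4400
  ¬β ∨ β = a + b − a·b on (0.4400, 0.5600) = 0.7536
  ((δ ∧ γ) ∨ (γ ∨ β)) ∧ (¬β ∨ β) = a·b on (0.8649, 0.7536) = 0.6518
  → value = 0.6518
Under standard min/max:
  δ ∧ γ = min(a, b) on (0.23, 0.64) = 0.23
  γ ∨ β = max(a, b) on (0.64, 0.56) = 0.64
  (δ ∧ γ) ∨ (γ ∨ β) = max(a, b) on (0.23, 0.64) = 0.64
  ¬β = 1 − 0.56 = 0.44
  ¬β ∨ β = max(a, b) on (0.44, 0.56) = 0.56
  ((δ ∧ γ) ∨ (γ ∨ β)) ∧ (¬β ∨ β) = min(a, b) on (0.64, 0.56) = 0.56
  → value = 0.5600
|0.6518 − 0.5600| = 0.092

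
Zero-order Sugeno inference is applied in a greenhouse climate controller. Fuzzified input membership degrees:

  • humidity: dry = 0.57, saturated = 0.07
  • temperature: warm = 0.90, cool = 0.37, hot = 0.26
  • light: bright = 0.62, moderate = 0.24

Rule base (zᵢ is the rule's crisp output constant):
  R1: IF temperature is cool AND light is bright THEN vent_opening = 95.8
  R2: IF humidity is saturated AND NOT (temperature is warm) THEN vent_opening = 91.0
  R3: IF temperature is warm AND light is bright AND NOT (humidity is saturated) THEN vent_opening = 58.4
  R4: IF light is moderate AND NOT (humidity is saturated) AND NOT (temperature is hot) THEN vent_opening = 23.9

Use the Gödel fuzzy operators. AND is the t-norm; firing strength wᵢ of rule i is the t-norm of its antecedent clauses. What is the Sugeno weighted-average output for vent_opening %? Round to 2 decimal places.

64.43

R1 (z=95.8): cool=0.37, bright=0.62; AND[min(a, b)] → w = 0.37
R2 (z=91.0): saturated=0.07, ¬warm=1−0.90=0.10; AND[min(a, b)] → w = 0.07
R3 (z=58.4): warm=0.90, bright=0.62, ¬saturated=1−0.07=0.93; AND[min(a, b)] → w = 0.62
R4 (z=23.9): moderate=0.24, ¬saturated=1−0.07=0.93, ¬hot=1−0.26=0.74; AND[min(a, b)] → w = 0.24
Weighted average = (0.37·95.8 + 0.07·91.0 + 0.62·58.4 + 0.24·23.9) / (0.37 + 0.07 + 0.62 + 0.24)
  = 83.7600 / 1.3000 = 64.43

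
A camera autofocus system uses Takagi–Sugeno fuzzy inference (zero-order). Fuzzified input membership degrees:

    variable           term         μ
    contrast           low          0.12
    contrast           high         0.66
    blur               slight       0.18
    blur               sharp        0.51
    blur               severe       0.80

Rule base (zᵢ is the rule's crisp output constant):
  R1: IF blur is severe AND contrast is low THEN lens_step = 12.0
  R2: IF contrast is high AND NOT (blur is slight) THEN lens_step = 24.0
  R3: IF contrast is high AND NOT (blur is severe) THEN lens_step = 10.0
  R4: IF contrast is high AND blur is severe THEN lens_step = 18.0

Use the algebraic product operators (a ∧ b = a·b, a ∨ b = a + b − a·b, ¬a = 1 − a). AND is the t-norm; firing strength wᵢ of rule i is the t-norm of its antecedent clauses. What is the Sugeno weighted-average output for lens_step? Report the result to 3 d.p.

R1 (z=12.0): severe=0.80, low=0.12; AND[a·b] → w = 0.0960
R2 (z=24.0): high=0.66, ¬slight=1−0.18=0.82; AND[a·b] → w = 0.5412
R3 (z=10.0): high=0.66, ¬severe=1−0.80=0.20; AND[a·b] → w = 0.1320
R4 (z=18.0): high=0.66, severe=0.80; AND[a·b] → w = 0.5280
Weighted average = (0.0960·12.0 + 0.5412·24.0 + 0.1320·10.0 + 0.5280·18.0) / (0.0960 + 0.5412 + 0.1320 + 0.5280)
  = 24.9648 / 1.2972 = 19.245

19.245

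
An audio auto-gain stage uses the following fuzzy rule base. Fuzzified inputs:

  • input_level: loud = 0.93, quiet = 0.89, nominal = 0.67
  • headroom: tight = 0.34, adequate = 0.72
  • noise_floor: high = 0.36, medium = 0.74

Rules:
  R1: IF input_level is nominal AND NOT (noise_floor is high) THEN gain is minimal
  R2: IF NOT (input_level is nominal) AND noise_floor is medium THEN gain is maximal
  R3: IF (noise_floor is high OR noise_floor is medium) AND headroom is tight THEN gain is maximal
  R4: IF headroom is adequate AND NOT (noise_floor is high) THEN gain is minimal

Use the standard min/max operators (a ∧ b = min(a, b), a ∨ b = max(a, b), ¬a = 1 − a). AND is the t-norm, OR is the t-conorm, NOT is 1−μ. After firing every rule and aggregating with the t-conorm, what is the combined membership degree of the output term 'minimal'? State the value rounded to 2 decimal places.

R1: nominal=0.67, ¬high=1−0.36=0.64; AND[min(a, b)] → w = 0.64
R2: ¬nominal=1−0.67=0.33, medium=0.74; AND[min(a, b)] → w = 0.33
R3: (high=0.36 OR medium=0.74) = 0.74; AND[min(a, b)] with tight=0.34 → w = 0.34
R4: adequate=0.72, ¬high=1−0.36=0.64; AND[min(a, b)] → w = 0.64
Rules with consequent 'minimal': {R1, R4} → strengths 0.64, 0.64
Aggregate via t-conorm [max(a, b)]: 0.64

0.64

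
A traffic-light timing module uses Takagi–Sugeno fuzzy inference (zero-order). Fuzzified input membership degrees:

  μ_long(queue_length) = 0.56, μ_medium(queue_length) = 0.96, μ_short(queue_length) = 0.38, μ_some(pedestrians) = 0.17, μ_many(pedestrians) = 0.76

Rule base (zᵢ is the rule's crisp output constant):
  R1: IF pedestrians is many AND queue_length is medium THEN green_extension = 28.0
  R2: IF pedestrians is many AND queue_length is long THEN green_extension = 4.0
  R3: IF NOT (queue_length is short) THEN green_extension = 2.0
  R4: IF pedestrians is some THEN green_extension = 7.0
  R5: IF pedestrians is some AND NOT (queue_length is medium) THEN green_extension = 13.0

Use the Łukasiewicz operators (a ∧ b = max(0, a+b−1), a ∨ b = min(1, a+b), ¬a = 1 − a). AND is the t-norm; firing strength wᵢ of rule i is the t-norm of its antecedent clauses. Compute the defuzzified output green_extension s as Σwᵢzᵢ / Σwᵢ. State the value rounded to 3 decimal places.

13.044

R1 (z=28.0): many=0.76, medium=0.96; AND[max(0, a+b−1)] → w = 0.72
R2 (z=4.0): many=0.76, long=0.56; AND[max(0, a+b−1)] → w = 0.32
R3 (z=2.0): ¬short=1−0.38=0.62 → w = 0.62
R4 (z=7.0): some=0.17 → w = 0.17
R5 (z=13.0): some=0.17, ¬medium=1−0.96=0.04; AND[max(0, a+b−1)] → w = 0.00
Weighted average = (0.72·28.0 + 0.32·4.0 + 0.62·2.0 + 0.17·7.0 + 0.00·13.0) / (0.72 + 0.32 + 0.62 + 0.17 + 0.00)
  = 23.8700 / 1.8300 = 13.044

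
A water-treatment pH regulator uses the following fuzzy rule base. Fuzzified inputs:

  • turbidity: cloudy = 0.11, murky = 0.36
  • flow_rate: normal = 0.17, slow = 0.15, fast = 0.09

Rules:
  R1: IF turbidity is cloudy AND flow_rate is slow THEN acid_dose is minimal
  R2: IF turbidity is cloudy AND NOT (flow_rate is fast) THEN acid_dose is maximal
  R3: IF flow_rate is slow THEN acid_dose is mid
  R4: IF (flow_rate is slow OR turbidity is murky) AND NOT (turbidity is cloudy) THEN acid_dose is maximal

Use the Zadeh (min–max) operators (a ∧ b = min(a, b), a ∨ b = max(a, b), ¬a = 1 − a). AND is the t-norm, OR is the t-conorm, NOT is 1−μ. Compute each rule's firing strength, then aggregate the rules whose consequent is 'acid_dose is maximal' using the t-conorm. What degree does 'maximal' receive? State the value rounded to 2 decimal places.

R1: cloudy=0.11, slow=0.15; AND[min(a, b)] → w = 0.11
R2: cloudy=0.11, ¬fast=1−0.09=0.91; AND[min(a, b)] → w = 0.11
R3: slow=0.15 → w = 0.15
R4: (slow=0.15 OR murky=0.36) = 0.36; AND[min(a, b)] with ¬cloudy=1−0.11=0.89 → w = 0.36
Rules with consequent 'maximal': {R2, R4} → strengths 0.11, 0.36
Aggregate via t-conorm [max(a, b)]: 0.36

0.36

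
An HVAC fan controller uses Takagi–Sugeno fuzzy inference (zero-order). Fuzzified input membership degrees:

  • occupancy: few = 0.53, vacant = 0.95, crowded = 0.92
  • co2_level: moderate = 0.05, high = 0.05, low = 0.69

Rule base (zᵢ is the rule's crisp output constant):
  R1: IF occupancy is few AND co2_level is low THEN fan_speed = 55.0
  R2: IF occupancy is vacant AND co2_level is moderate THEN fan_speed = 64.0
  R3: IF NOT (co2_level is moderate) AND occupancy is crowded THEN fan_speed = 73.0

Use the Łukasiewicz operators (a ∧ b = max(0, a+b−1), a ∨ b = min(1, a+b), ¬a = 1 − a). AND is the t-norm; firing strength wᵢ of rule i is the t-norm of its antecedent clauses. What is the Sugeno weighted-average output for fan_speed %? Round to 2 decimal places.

69.37

R1 (z=55.0): few=0.53, low=0.69; AND[max(0, a+b−1)] → w = 0.22
R2 (z=64.0): vacant=0.95, moderate=0.05; AND[max(0, a+b−1)] → w = 0.00
R3 (z=73.0): ¬moderate=1−0.05=0.95, crowded=0.92; AND[max(0, a+b−1)] → w = 0.87
Weighted average = (0.22·55.0 + 0.00·64.0 + 0.87·73.0) / (0.22 + 0.00 + 0.87)
  = 75.6100 / 1.0900 = 69.37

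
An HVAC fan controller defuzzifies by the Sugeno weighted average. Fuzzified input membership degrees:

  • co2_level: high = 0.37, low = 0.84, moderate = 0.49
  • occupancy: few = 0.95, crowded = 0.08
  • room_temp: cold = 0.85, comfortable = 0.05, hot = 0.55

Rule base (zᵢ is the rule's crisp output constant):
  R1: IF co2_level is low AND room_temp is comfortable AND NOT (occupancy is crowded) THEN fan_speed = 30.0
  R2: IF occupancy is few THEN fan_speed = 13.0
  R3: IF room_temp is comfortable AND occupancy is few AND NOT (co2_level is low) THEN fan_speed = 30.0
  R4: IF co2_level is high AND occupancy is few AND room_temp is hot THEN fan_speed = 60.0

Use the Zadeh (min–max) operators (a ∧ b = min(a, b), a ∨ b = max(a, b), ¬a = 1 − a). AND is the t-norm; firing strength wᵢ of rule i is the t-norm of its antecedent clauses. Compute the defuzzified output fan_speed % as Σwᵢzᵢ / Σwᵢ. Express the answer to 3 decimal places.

R1 (z=30.0): low=0.84, comfortable=0.05, ¬crowded=1−0.08=0.92; AND[min(a, b)] → w = 0.05
R2 (z=13.0): few=0.95 → w = 0.95
R3 (z=30.0): comfortable=0.05, few=0.95, ¬low=1−0.84=0.16; AND[min(a, b)] → w = 0.05
R4 (z=60.0): high=0.37, few=0.95, hot=0.55; AND[min(a, b)] → w = 0.37
Weighted average = (0.05·30.0 + 0.95·13.0 + 0.05·30.0 + 0.37·60.0) / (0.05 + 0.95 + 0.05 + 0.37)
  = 37.5500 / 1.4200 = 26.444

26.444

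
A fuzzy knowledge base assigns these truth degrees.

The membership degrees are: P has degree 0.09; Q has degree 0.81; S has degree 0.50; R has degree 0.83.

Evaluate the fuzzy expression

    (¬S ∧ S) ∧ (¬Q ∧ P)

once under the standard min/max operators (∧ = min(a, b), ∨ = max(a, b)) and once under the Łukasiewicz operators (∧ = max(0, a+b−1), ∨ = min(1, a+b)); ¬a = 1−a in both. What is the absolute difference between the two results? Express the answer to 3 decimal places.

Under standard min/max:
  ¬S = 1 − 0.50 = 0.50
  ¬S ∧ S = min(a, b) on (0.50, 0.50) = 0.50
  ¬Q = 1 − 0.81 = 0.19
  ¬Q ∧ P = min(a, b) on (0.19, 0.09) = 0.09
  (¬S ∧ S) ∧ (¬Q ∧ P) = min(a, b) on (0.50, 0.09) = 0.09
  → value = 0.0900
Under Łukasiewicz:
  ¬S = 1 − 0.50 = 0.50
  ¬S ∧ S = max(0, a+b−1) on (0.50, 0.50) = 0.00
  ¬Q = 1 − 0.81 = 0.19
  ¬Q ∧ P = max(0, a+b−1) on (0.19, 0.09) = 0.00
  (¬S ∧ S) ∧ (¬Q ∧ P) = max(0, a+b−1) on (0.00, 0.00) = 0.00
  → value = 0.0000
|0.0900 − 0.0000| = 0.090

0.090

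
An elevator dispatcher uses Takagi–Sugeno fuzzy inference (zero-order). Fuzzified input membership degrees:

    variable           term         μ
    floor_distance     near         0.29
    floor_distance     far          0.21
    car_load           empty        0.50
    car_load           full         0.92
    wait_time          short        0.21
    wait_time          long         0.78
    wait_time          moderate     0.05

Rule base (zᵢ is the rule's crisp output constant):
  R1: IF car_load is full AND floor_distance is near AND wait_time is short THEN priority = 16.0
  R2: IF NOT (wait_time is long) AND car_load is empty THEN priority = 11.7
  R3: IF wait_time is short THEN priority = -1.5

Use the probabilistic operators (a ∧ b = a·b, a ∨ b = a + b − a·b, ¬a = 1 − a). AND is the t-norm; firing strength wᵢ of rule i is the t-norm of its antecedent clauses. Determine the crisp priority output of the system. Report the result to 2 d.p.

R1 (z=16.0): full=0.92, near=0.29, short=0.21; AND[a·b] → w = 0.0560
R2 (z=11.7): ¬long=1−0.78=0.22, empty=0.50; AND[a·b] → w = 0.1100
R3 (z=-1.5): short=0.21 → w = 0.2100
Weighted average = (0.0560·16.0 + 0.1100·11.7 + 0.2100·-1.5) / (0.0560 + 0.1100 + 0.2100)
  = 1.8684 / 0.3760 = 4.97

4.97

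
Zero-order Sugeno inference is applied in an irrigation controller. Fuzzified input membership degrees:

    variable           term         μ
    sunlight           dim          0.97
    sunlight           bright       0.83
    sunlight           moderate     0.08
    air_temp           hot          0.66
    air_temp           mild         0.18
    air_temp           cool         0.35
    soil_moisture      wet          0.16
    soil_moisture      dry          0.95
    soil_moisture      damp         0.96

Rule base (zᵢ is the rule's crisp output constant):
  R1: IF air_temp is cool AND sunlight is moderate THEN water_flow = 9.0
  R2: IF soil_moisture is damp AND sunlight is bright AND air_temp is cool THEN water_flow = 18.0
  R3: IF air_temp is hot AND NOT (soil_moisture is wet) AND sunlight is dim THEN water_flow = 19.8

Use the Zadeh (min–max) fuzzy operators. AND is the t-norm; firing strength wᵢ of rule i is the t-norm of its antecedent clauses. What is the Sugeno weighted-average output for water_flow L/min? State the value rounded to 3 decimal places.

R1 (z=9.0): cool=0.35, moderate=0.08; AND[min(a, b)] → w = 0.08
R2 (z=18.0): damp=0.96, bright=0.83, cool=0.35; AND[min(a, b)] → w = 0.35
R3 (z=19.8): hot=0.66, ¬wet=1−0.16=0.84, dim=0.97; AND[min(a, b)] → w = 0.66
Weighted average = (0.08·9.0 + 0.35·18.0 + 0.66·19.8) / (0.08 + 0.35 + 0.66)
  = 20.0880 / 1.0900 = 18.429

18.429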